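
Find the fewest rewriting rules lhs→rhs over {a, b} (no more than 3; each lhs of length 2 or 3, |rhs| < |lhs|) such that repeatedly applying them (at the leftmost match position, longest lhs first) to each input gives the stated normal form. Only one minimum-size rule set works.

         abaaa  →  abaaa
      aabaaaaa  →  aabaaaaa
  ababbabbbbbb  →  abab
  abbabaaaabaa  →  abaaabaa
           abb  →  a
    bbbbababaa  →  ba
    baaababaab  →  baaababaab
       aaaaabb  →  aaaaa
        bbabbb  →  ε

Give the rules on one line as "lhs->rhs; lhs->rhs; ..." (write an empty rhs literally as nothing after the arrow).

bb->; bba->b

  | abaaa
  | aabaaaaa
  | ababbabbbbbb => ababbbbbbb => ababbbbb => ababbb => abab
  | abbabaaaabaa => abbaaaabaa => abaaabaa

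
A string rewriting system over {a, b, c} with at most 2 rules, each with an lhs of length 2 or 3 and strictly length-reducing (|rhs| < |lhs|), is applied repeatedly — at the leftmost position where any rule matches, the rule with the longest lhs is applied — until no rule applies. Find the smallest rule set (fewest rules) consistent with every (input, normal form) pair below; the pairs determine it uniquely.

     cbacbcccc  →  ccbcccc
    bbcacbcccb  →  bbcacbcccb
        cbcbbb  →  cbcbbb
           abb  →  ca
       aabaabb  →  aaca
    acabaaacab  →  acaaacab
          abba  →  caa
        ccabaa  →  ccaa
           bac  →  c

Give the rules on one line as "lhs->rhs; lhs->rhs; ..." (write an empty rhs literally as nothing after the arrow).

  | cbacbcccc => ccbcccc
  | bbcacbcccb
  | cbcbbb
  | abb => ca

abb->ca; ba->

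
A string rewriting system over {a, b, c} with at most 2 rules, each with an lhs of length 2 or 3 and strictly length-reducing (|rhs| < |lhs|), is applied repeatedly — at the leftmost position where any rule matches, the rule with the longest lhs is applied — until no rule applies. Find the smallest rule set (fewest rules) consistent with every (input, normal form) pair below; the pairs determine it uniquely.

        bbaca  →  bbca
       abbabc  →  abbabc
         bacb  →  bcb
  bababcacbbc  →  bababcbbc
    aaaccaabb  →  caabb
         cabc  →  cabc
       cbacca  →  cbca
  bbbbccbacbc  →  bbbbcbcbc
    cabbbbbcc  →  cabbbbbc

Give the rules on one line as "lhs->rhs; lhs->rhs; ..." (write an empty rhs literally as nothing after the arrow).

ac->c; cc->c

  | bbaca => bbca
  | abbabc
  | bacb => bcb
  | bababcacbbc => bababccbbc => bababcbbc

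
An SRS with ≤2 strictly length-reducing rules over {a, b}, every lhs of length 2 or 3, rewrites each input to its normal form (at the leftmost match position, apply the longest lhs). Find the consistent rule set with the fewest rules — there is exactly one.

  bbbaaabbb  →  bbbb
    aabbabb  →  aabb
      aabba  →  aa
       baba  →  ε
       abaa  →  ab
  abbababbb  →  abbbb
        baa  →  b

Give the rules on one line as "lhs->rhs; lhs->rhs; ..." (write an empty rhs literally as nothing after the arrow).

  | bbbaaabbb => baabbb => babbb => bbbb
  | aabbabb => aabb
  | aabba => aa
  | baba => bba => ε

ba->b; bba->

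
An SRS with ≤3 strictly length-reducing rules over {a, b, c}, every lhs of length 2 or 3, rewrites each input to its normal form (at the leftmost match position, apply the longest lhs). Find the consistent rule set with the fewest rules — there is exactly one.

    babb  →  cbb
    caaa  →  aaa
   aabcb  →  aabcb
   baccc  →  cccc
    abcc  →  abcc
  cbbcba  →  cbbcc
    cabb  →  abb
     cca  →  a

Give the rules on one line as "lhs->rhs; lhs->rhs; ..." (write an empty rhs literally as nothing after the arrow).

ba->c; ca->a

  | babb => cbb
  | caaa => aaa
  | aabcb
  | baccc => cccc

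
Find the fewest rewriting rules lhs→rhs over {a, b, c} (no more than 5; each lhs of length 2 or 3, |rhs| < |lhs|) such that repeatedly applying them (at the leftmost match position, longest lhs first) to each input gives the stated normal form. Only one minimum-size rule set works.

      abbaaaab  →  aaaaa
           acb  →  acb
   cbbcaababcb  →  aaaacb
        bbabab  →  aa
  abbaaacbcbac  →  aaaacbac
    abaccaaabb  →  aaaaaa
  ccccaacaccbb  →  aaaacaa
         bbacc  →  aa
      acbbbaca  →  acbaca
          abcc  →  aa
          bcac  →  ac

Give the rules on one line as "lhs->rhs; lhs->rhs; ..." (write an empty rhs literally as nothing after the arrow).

ab->a; bb->; bc->; cc->a

  | abbaaaab => abaaaab => aaaaab => aaaaa
  | acb
  | cbbcaababcb => ccaababcb => aaababcb => aaaabcb => aaaacb
  | bbabab => abab => aab => aa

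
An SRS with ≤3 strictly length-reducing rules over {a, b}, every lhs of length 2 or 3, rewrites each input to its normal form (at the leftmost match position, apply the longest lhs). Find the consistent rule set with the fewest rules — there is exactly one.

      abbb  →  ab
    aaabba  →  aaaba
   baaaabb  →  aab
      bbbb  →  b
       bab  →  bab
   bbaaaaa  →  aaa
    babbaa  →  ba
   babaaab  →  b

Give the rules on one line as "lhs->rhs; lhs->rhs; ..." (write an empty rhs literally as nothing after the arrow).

baa->; bb->b

  | abbb => abb => ab
  | aaabba => aaaba
  | baaaabb => aabb => aab
  | bbbb => bbb => bb => b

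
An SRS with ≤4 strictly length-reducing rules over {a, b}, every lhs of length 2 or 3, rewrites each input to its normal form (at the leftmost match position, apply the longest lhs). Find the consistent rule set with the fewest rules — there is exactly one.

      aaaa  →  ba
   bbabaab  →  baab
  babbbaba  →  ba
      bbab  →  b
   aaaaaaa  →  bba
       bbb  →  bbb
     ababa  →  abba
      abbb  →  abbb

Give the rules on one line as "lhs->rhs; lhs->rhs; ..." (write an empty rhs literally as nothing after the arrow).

  | aaaa => ba
  | bbabaab => baab
  | babbbaba => bbaba => ba
  | bbab => b

aaa->b; aba->ab; bab->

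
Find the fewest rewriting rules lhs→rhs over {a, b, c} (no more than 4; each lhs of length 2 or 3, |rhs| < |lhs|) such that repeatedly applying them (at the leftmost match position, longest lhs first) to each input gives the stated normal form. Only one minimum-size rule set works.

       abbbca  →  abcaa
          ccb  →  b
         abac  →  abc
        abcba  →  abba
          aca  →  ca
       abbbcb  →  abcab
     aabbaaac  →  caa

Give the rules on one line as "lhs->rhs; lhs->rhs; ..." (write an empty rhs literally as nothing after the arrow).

aaa->bb; ac->c; bbc->ca; cb->b

  | abbbca => abcaa
  | ccb => cb => b
  | abac => abc
  | abcba => abba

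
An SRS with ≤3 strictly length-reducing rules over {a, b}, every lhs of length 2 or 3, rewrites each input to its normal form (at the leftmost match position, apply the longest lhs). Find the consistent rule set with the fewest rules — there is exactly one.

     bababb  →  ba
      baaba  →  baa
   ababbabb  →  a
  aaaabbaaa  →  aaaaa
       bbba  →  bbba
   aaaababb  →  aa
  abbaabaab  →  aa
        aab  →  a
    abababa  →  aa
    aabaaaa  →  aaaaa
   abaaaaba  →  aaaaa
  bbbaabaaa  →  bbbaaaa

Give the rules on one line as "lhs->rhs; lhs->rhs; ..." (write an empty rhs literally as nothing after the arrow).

  | bababb => baabb => bab => ba
  | baaba => baa
  | ababbabb => aabbabb => ababb => aabb => ab => a
  | aaaabbaaa => aaabaaa => aaaaa

aab->a; ab->a; abb->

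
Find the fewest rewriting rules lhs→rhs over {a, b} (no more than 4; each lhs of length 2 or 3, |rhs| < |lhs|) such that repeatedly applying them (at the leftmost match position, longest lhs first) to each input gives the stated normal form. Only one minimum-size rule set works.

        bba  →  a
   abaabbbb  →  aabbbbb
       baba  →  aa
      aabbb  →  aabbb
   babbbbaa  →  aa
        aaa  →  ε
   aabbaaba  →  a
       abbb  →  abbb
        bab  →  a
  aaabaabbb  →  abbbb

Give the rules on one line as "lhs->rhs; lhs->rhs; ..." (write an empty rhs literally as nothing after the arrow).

  | bba => ba => a
  | abaabbbb => aabbbbb
  | baba => aa
  | aabbb

aaa->; ba->a; baa->ab; bab->a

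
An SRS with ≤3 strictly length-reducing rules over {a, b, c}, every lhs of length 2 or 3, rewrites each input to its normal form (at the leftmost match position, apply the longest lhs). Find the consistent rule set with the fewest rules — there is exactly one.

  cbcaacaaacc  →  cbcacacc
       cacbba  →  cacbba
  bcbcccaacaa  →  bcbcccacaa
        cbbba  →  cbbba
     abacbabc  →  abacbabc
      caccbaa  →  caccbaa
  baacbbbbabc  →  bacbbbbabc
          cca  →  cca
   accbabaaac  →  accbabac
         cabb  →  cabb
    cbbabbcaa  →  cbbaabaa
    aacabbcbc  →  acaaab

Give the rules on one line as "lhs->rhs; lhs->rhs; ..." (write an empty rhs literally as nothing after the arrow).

aac->ac; bbc->ab

  | cbcaacaaacc => cbcacaaacc => cbcacaacc => cbcacacc
  | cacbba
  | bcbcccaacaa => bcbcccacaa
  | cbbba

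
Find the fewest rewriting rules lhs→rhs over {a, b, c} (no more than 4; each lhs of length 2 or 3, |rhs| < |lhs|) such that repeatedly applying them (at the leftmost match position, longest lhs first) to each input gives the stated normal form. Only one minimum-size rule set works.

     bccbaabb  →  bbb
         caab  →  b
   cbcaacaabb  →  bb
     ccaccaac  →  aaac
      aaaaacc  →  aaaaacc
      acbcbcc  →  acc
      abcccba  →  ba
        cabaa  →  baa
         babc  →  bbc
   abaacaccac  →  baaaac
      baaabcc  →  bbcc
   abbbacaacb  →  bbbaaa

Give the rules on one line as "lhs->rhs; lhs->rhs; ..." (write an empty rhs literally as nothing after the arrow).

  | bccbaabb => bcaabb => baabb => babb => bbb
  | caab => aab => ab => b
  | cbcaacaabb => caacaabb => aacaabb => aaaabb => aaabb => aabb => abb => bb
  | ccaccaac => caccaac => accaac => acaac => aaac

ab->b; ca->a; cb->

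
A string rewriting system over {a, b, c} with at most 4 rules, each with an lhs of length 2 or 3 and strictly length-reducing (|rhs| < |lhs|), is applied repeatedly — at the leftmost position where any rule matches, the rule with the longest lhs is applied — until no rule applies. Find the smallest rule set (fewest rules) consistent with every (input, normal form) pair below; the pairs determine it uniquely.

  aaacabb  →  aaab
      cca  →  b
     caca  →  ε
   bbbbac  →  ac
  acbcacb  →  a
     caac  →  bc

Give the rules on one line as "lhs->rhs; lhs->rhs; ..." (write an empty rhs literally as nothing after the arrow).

ba->b; bb->; ca->b; cc->b

  | aaacabb => aaabbb => aaab
  | cca => ba => b
  | caca => bca => bb => ε
  | bbbbac => bbac => ac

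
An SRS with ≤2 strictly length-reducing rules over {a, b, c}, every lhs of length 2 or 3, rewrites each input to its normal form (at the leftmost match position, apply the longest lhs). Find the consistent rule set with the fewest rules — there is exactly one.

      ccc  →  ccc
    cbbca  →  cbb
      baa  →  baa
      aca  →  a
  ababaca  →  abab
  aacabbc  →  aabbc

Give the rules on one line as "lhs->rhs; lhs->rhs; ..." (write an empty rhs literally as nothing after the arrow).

bac->bc; ca->

  | ccc
  | cbbca => cbb
  | baa
  | aca => a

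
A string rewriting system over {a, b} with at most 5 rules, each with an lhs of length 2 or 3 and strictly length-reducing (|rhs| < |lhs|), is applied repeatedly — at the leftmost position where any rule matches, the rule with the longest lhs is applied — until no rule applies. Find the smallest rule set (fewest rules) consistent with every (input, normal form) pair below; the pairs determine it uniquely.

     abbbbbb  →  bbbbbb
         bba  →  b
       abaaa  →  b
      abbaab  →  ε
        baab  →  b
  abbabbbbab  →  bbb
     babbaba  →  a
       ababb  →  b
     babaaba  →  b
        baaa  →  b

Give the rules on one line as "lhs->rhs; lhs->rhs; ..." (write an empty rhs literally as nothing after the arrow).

aa->b; ab->b; ba->; bab->

  | abbbbbb => bbbbbb
  | bba => b
  | abaaa => baaa => aa => b
  | abbaab => bbaab => bab => ε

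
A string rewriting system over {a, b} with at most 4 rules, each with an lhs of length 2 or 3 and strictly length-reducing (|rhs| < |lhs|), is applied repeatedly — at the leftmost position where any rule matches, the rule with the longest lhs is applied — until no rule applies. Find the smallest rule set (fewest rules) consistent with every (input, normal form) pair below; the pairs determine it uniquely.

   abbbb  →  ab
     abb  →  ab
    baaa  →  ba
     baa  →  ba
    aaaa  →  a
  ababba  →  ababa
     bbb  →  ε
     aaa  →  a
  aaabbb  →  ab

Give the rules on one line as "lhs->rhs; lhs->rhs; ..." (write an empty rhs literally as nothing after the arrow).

aa->a; abb->ab; bbb->

  | abbbb => abbb => abb => ab
  | abb => ab
  | baaa => baa => ba
  | baa => ba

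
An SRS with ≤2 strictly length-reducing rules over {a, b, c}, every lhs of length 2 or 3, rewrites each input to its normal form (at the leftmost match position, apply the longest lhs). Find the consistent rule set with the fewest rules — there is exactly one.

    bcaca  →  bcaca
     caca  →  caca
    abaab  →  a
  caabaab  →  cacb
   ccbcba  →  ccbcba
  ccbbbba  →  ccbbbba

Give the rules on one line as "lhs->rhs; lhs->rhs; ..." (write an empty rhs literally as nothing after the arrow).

  | bcaca
  | caca
  | abaab => aab => a
  | caabaab => caaab => cacb

aaa->ac; ab->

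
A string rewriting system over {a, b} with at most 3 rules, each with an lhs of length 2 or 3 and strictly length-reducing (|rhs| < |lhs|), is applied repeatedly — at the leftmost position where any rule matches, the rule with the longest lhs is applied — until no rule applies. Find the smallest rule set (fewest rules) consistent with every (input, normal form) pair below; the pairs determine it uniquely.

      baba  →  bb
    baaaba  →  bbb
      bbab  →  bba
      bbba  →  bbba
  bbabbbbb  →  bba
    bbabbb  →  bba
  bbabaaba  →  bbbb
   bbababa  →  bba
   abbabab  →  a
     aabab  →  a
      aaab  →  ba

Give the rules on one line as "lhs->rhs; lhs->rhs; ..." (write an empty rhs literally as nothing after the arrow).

  | baba => baa => bb
  | baaaba => bbaba => bbaa => bbb
  | bbab => bba
  | bbba

aa->b; aab->; ab->a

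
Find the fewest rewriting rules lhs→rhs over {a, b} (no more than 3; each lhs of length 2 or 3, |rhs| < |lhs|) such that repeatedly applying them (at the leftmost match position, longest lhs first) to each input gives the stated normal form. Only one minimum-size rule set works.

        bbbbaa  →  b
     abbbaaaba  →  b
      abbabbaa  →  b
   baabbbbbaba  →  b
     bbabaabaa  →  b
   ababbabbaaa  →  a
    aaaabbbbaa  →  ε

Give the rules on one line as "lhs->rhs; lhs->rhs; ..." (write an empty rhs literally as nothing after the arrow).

  | bbbbaa => bbbaa => bbaa => baa => aa => b
  | abbbaaaba => abbaaaba => abaaaba => aaaaba => aba => aa => b
  | abbabbaa => ababbaa => aabbaa => bbbaa => bbaa => baa => aa => b
  | baabbbbbaba => aabbbbbaba => bbbbbbaba => bbbbbaba => bbbbaba => bbbaba => bbaba => baba => aba => aa => b

aa->b; aaa->; ba->a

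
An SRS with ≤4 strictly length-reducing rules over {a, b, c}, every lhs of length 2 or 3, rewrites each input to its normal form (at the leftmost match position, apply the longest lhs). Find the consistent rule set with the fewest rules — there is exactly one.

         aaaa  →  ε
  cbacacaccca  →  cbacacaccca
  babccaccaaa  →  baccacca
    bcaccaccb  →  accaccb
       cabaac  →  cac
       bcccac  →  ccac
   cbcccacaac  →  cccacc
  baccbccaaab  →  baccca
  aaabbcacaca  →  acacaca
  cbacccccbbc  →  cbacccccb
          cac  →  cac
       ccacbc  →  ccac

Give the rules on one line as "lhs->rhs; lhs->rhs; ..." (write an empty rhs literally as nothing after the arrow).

  | aaaa => aa => ε
  | cbacacaccca
  | babccaccaaa => baccaccaaa => baccacca
  | bcaccaccb => accaccb

aa->; ab->a; bc->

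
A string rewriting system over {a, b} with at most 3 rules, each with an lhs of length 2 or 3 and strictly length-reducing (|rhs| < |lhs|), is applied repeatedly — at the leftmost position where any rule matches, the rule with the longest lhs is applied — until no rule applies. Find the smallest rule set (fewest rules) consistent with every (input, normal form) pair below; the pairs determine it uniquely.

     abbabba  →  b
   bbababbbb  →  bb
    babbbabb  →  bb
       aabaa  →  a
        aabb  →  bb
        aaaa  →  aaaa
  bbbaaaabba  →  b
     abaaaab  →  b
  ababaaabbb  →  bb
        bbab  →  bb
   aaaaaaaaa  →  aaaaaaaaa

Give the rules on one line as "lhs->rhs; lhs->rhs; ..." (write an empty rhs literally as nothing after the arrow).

  | abbabba => bbabba => bbba => bba => b
  | bbababbbb => bbabbbb => bbbbb => bbbb => bbb => bb
  | babbbabb => bbbabb => bbabb => bbb => bb
  | aabaa => abaa => baa => a

ab->b; ba->; bbb->bb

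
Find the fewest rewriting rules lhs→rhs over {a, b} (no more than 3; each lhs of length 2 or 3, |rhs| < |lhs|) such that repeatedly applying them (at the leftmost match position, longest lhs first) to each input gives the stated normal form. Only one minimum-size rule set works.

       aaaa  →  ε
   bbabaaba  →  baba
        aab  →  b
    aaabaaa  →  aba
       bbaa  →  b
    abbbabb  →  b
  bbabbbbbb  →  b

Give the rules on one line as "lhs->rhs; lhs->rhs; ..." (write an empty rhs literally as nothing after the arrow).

  | aaaa => aa => ε
  | bbabaaba => babaaba => babba => baba
  | aab => b
  | aaabaaa => abaaa => aba

aa->; bb->a; bba->ba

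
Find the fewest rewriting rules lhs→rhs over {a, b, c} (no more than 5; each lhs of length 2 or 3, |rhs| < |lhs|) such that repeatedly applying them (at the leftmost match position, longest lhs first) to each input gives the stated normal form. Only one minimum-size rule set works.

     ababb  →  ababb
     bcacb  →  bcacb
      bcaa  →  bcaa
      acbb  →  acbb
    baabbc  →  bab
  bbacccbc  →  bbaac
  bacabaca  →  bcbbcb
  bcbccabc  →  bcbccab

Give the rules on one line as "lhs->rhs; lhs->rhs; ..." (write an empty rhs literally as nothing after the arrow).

  | ababb
  | bcacb
  | bcaa
  | acbb

aab->a; abc->ab; aca->cb; ccc->aa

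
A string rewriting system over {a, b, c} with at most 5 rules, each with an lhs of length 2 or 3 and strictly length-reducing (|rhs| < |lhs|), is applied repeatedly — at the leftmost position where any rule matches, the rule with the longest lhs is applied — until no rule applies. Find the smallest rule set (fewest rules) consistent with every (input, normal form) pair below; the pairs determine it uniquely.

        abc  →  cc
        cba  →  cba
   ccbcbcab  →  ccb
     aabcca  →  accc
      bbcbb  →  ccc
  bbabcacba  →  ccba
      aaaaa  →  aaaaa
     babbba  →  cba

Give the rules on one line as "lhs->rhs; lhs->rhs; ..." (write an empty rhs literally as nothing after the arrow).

ab->c; bb->c; bc->a; ca->c

  | abc => cc
  | cba
  | ccbcbcab => ccabcab => ccbcab => ccaab => ccab => ccb
  | aabcca => accca => accc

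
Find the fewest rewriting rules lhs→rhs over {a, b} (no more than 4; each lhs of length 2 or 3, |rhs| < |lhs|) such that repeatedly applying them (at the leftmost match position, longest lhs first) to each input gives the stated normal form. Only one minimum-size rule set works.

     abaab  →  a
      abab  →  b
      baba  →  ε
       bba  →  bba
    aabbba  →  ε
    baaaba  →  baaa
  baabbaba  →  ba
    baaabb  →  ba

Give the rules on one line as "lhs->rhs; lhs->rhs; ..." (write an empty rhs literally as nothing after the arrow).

  | abaab => ab => a
  | abab => b
  | baba => aba => ε
  | bba

aab->a; ab->a; aba->; bab->ab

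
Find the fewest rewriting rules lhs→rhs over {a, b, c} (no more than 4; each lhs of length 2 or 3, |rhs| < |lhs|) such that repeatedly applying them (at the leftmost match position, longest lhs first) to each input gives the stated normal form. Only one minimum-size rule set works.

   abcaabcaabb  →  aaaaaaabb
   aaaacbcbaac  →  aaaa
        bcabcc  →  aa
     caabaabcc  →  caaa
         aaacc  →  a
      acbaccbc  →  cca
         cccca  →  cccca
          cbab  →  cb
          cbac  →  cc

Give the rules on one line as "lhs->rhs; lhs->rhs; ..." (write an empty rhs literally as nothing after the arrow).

ac->; ba->; bc->a

  | abcaabcaabb => aaaabcaabb => aaaaaaabb
  | aaaacbcbaac => aaabcbaac => aaaabaac => aaaaac => aaaa
  | bcabcc => aabcc => aaac => aa
  | caabaabcc => caaabcc => caaaac => caaa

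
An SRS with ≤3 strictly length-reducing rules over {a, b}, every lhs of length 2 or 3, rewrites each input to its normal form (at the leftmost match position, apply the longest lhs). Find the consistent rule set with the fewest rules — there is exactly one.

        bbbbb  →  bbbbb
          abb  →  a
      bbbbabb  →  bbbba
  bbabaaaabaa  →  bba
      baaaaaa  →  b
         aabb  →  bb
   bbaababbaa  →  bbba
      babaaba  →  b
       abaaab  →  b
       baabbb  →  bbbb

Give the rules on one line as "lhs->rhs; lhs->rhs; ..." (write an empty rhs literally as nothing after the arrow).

  | bbbbb
  | abb => ab => a
  | bbbbabb => bbbbab => bbbba
  | bbabaaaabaa => bbaaaaabaa => bbaaabaa => bbabaa => bbaaa => bba

aa->; ab->a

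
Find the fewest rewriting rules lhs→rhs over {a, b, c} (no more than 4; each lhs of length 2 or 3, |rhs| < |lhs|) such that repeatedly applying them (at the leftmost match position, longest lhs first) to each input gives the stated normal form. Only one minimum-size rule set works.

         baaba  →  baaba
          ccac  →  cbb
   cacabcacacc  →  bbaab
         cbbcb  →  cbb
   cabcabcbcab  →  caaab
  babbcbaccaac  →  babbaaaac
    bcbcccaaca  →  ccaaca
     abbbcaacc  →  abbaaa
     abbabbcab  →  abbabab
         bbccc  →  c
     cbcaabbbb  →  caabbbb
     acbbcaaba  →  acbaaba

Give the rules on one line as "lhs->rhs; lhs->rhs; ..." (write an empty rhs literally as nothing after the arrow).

acc->aa; bc->; cac->bb

  | baaba
  | ccac => cbb
  | cacabcacacc => bbabcacacc => bbaacacc => bbaabbc => bbaab
  | cbbcb => cbb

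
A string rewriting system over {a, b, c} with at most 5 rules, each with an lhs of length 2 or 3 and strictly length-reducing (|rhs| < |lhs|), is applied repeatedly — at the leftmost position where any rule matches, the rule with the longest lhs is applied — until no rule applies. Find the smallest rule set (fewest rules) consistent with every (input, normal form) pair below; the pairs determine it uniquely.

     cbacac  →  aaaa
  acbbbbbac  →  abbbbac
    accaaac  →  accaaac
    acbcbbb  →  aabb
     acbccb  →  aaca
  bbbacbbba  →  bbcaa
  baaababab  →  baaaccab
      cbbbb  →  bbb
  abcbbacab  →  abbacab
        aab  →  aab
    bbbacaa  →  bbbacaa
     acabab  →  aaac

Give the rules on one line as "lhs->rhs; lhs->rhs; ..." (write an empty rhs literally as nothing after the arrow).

bab->cc; cac->aa; cb->a; cbb->b

  | cbacac => aacac => aaaa
  | acbbbbbac => abbbbac
  | accaaac
  | acbcbbb => aacbbb => aabb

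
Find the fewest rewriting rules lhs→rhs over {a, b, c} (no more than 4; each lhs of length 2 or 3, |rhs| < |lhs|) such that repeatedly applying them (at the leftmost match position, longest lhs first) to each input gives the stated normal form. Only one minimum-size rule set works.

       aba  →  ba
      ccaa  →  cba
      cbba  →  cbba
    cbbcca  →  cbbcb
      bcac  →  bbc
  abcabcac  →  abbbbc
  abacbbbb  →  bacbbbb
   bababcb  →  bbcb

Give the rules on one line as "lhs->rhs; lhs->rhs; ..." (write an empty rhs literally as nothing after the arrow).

  | aba => ba
  | ccaa => cba
  | cbba
  | cbbcca => cbbcb

aba->ba; bab->c; ca->b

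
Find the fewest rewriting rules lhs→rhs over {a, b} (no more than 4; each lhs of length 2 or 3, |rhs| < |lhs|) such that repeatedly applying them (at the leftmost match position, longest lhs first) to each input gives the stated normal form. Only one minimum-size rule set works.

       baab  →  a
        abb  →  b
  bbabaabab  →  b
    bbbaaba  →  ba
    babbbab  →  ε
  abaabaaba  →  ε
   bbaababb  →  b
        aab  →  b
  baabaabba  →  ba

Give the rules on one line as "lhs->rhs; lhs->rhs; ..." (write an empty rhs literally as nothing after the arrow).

aa->; ab->; bb->a

  | baab => bb => a
  | abb => b
  | bbabaabab => aabaabab => baabab => bbab => aab => b
  | bbbaaba => abaaba => aaba => ba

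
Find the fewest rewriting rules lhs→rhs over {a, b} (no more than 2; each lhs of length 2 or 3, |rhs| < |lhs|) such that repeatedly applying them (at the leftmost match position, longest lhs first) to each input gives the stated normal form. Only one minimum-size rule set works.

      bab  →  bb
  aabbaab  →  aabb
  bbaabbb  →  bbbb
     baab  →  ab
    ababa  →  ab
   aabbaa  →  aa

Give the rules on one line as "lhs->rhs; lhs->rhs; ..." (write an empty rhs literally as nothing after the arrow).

ba->; bab->bb

  | bab => bb
  | aabbaab => aabab => aabb
  | bbaabbb => babbb => bbbb
  | baab => ab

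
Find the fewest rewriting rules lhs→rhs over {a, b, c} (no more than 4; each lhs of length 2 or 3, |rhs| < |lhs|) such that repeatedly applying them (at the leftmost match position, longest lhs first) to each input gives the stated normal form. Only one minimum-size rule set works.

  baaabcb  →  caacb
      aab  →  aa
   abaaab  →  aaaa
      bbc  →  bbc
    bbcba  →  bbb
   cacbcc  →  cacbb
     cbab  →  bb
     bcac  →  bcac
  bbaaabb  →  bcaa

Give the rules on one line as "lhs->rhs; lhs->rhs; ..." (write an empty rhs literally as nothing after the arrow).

ab->a; ba->c; cc->b

  | baaabcb => caabcb => caacb
  | aab => aa
  | abaaab => aaaab => aaaa
  | bbc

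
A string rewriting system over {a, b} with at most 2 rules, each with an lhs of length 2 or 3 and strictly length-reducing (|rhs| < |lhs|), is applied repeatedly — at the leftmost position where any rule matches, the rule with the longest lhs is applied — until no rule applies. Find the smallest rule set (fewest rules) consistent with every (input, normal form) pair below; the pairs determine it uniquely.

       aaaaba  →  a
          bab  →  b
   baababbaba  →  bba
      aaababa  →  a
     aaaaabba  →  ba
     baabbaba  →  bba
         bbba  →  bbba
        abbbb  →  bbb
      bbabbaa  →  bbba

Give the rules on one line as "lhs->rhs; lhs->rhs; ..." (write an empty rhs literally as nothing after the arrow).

aa->a; ab->

  | aaaaba => aaaba => aaba => aba => a
  | bab => b
  | baababbaba => bababbaba => babbaba => bbaba => bba
  | aaababa => aababa => ababa => aba => a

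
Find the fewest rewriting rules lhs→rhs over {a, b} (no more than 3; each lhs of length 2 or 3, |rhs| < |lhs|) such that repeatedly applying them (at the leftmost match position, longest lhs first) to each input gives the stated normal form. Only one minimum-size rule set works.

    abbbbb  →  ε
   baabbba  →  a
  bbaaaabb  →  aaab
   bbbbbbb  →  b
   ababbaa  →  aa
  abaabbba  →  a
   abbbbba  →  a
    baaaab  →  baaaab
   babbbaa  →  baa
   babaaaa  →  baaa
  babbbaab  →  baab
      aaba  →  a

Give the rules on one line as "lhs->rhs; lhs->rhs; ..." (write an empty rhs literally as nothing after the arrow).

aba->; abb->b; bb->

  | abbbbb => bbbb => bb => ε
  | baabbba => babba => bba => a
  | bbaaaabb => aaaabb => aaab
  | bbbbbbb => bbbbb => bbb => b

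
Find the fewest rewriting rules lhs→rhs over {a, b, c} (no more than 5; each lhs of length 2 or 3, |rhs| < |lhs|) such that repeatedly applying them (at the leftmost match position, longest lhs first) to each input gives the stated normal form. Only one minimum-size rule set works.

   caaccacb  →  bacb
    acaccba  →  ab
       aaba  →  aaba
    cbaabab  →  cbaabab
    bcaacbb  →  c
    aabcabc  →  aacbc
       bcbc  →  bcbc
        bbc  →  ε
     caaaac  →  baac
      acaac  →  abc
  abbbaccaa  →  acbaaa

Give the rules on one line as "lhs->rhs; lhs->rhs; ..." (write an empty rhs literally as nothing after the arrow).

bb->c; ca->b; caa->b; cc->

  | caaccacb => bccacb => bacb
  | acaccba => abccba => abba => aca => ab
  | aaba
  | cbaabab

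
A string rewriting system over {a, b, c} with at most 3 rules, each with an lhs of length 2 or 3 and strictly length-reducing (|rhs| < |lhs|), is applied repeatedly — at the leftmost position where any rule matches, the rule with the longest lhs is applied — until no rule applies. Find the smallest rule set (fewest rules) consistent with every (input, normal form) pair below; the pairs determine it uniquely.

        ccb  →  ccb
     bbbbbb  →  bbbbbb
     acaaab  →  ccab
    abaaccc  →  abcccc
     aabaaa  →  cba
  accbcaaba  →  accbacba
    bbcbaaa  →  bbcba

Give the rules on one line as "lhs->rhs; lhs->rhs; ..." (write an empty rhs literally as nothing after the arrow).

aa->c; aaa->a; caa->ac

  | ccb
  | bbbbbb
  | acaaab => aacab => ccab
  | abaaccc => abcccc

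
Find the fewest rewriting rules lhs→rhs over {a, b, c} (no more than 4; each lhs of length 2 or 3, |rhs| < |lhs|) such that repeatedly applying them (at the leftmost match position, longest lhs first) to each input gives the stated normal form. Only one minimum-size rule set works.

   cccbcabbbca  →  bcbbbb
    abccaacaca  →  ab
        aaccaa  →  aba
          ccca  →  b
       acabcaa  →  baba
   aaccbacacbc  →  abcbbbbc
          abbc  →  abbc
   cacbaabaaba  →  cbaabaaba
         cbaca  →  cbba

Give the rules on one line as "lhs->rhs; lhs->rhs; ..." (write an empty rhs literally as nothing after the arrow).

  | cccbcabbbca => bcbcabbbca => bcbbbbca => bcbbbb
  | abccaacaca => abcacaca => abcaca => abca => ab
  | aaccaa => abcaa => aba
  | ccca => bca => b

ac->b; ca->; ccc->bc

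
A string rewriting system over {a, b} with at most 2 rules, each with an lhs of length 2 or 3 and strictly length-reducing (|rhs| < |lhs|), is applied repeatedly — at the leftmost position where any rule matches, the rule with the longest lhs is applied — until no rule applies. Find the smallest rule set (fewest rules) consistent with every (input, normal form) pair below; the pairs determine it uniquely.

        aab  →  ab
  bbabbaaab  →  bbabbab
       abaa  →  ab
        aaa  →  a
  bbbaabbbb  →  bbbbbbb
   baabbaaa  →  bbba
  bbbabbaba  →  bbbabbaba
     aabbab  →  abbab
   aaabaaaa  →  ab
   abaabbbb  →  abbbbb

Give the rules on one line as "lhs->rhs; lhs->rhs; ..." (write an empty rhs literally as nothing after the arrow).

aa->a; baa->b

  | aab => ab
  | bbabbaaab => bbabbab
  | abaa => ab
  | aaa => aa => a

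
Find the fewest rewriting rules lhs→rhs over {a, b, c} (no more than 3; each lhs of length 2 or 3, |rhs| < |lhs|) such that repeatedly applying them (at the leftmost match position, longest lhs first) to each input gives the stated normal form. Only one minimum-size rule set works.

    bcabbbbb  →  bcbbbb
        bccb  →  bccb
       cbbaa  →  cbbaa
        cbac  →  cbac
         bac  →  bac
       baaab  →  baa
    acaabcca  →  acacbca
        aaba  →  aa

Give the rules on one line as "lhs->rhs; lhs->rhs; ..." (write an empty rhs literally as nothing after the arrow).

  | bcabbbbb => bcbbbb
  | bccb
  | cbbaa
  | cbac

ab->; abc->cb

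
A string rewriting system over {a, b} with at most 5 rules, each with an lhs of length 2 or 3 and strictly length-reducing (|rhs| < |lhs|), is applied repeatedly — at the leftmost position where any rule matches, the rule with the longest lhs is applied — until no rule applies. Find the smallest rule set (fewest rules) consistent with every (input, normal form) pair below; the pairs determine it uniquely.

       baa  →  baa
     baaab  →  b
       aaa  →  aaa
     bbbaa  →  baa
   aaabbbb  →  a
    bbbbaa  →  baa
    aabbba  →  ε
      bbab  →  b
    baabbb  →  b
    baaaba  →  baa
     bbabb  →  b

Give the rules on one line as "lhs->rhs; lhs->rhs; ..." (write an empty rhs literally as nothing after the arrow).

ab->b; aba->; abb->; bb->b

  | baa
  | baaab => baab => bab => bb => b
  | aaa
  | bbbaa => bbaa => baa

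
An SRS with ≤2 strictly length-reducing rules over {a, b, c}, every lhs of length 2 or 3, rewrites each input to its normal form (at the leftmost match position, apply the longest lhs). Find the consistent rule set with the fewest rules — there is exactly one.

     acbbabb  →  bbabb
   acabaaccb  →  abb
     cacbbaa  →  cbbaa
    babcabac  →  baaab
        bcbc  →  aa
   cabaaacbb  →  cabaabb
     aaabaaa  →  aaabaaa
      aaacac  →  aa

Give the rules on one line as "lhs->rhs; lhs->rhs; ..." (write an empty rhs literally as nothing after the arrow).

ac->; bc->a

  | acbbabb => bbabb
  | acabaaccb => abaaccb => abacb => abb
  | cacbbaa => cbbaa
  | babcabac => baaabac => baaab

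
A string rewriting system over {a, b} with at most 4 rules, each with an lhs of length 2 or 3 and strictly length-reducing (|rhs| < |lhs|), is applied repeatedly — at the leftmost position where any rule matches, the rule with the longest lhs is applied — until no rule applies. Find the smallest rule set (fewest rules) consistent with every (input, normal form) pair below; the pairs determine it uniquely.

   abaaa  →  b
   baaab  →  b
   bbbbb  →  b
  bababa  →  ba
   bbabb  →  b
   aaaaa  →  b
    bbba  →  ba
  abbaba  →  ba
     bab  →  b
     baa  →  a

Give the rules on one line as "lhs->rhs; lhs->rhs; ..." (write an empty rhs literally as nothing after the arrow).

aa->b; ab->b; baa->a; bb->b

  | abaaa => baaa => aa => b
  | baaab => aab => bb => b
  | bbbbb => bbbb => bbb => bb => b
  | bababa => bbaba => baba => bba => ba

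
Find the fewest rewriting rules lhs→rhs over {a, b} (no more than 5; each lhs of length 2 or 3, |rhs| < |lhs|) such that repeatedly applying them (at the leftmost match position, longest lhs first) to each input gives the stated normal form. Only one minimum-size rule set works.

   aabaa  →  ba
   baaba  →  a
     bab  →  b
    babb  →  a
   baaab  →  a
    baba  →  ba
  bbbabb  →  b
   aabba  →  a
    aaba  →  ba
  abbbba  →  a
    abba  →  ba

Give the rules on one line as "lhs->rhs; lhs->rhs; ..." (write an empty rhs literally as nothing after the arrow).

  | aabaa => baa => ba
  | baaba => bba => aa => a
  | bab => b
  | babb => bb => a

aa->a; aab->b; ab->; bb->a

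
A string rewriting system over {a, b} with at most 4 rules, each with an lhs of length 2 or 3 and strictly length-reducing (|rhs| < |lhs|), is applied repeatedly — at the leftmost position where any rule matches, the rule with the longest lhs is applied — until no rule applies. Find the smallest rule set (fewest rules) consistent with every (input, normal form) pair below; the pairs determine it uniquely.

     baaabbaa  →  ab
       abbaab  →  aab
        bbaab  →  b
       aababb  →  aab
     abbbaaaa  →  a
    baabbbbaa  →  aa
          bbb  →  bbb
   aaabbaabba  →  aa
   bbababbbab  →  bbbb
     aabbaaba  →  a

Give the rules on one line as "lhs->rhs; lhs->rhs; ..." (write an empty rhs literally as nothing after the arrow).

aaa->ab; abb->ab; ba->

  | baaabbaa => aabbaa => aabaa => aaa => ab
  | abbaab => abaab => aab
  | bbaab => bab => b
  | aababb => aabb => aab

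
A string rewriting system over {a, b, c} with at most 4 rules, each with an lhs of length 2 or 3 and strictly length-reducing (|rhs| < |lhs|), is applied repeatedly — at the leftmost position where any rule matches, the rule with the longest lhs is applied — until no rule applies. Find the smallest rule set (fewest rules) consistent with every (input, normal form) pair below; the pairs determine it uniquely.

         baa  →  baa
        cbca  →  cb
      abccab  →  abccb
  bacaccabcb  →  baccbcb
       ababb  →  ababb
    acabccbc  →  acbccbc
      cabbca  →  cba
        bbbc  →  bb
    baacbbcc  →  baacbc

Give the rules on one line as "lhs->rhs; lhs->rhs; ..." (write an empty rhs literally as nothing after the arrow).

bbc->b; ca->; cab->cb

  | baa
  | cbca => cb
  | abccab => abccb
  | bacaccabcb => baccabcb => baccbcb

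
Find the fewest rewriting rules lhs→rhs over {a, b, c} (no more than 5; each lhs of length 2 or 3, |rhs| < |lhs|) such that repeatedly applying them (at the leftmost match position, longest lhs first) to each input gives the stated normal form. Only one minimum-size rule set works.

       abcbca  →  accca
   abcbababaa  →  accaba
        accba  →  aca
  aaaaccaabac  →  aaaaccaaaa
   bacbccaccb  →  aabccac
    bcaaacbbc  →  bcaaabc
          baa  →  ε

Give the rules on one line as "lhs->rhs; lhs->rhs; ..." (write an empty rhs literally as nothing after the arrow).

baa->; bac->aa; bcb->cc; cb->

  | abcbca => accca
  | abcbababaa => accababaa => accaba
  | accba => aca
  | aaaaccaabac => aaaaccaaaa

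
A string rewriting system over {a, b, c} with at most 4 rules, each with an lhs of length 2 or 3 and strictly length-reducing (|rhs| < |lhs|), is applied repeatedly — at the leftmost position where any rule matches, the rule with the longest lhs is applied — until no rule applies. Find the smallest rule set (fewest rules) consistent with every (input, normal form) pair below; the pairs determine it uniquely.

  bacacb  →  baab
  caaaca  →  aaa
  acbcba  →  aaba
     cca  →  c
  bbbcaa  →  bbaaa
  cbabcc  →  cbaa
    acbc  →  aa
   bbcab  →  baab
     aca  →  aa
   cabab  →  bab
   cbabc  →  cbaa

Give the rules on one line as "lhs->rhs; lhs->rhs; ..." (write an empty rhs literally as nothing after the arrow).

  | bacacb => baacb => baab
  | caaaca => aaca => aaa
  | acbcba => abcba => aaba
  | cca => c

ac->a; bc->a; ca->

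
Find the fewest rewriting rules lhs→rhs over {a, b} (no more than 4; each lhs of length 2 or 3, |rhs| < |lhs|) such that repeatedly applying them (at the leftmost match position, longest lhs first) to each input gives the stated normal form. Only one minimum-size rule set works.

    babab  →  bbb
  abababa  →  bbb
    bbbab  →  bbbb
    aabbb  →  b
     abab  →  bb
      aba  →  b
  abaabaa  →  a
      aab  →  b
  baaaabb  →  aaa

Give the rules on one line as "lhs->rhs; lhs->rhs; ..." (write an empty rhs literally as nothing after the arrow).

  | babab => bbab => bbb
  | abababa => bababa => bbaba => bbba => bbb
  | bbbab => bbbb
  | aabbb => aab => ab => b

ab->b; abb->a; ba->b; baa->a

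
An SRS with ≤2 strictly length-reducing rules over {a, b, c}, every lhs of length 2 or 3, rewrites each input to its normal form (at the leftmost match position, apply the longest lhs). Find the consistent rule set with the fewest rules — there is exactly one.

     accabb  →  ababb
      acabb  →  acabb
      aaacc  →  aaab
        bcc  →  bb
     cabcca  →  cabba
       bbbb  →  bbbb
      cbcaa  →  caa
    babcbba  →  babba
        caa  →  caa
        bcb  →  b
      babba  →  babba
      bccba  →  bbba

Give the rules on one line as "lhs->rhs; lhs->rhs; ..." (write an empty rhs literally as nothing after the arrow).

cb->; cc->b

  | accabb => ababb
  | acabb
  | aaacc => aaab
  | bcc => bb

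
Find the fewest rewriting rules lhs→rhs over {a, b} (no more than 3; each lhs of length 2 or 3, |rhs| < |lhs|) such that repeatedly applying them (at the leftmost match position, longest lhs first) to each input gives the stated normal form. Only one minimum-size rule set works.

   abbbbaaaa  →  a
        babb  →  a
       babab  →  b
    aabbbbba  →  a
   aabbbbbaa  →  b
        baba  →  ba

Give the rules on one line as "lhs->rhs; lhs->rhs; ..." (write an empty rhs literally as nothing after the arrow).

  | abbbbaaaa => bbbaaaa => abaaaa => aaaa => baa => bb => a
  | babb => bb => a
  | babab => bab => b
  | aabbbbba => bbbbbba => abbbba => bbba => aba => a

aa->b; ab->; bb->a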